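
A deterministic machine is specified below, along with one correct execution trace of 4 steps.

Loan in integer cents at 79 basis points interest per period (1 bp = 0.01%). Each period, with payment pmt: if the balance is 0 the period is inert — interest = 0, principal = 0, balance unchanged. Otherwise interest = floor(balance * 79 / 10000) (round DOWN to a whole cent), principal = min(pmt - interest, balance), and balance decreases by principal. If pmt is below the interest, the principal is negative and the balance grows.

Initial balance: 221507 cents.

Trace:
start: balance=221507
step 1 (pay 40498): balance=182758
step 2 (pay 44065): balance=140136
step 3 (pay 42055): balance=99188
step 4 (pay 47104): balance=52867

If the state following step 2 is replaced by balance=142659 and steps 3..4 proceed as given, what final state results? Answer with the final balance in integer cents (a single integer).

55430

state after step 2 := balance=142659
step 3 (pay 42055): balance=101731
step 4 (pay 47104): balance=55430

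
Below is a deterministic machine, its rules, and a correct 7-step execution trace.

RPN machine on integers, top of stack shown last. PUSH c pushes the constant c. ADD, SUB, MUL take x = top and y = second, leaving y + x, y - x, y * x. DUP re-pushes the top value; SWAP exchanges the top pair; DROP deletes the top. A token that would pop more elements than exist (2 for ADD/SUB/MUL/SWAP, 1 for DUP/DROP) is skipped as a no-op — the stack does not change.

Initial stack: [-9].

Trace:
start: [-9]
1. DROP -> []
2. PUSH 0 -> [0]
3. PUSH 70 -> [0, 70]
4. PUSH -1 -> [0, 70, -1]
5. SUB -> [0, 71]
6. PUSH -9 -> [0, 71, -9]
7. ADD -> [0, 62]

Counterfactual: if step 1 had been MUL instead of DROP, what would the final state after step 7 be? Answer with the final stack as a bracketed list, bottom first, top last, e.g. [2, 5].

(re-executing from step 1 with the substitution; state before step 1: [-9])
1. MUL -> [-9]
2. PUSH 0 -> [-9, 0]
3. PUSH 70 -> [-9, 0, 70]
4. PUSH -1 -> [-9, 0, 70, -1]
5. SUB -> [-9, 0, 71]
6. PUSH -9 -> [-9, 0, 71, -9]
7. ADD -> [-9, 0, 62]

[-9, 0, 62]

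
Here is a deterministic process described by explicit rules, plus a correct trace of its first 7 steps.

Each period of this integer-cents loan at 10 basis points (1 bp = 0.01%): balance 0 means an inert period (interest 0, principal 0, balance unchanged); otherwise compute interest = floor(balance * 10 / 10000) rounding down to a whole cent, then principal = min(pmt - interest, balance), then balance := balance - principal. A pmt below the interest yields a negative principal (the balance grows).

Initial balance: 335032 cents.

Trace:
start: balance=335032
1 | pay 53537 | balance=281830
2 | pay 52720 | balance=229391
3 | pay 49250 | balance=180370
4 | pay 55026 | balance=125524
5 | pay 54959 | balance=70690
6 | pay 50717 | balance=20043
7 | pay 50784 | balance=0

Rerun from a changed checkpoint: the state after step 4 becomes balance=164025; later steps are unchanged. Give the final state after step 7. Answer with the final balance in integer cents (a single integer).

state after step 4 := balance=164025
5 | pay 54959 | balance=109230
6 | pay 50717 | balance=58622
7 | pay 50784 | balance=7896

7896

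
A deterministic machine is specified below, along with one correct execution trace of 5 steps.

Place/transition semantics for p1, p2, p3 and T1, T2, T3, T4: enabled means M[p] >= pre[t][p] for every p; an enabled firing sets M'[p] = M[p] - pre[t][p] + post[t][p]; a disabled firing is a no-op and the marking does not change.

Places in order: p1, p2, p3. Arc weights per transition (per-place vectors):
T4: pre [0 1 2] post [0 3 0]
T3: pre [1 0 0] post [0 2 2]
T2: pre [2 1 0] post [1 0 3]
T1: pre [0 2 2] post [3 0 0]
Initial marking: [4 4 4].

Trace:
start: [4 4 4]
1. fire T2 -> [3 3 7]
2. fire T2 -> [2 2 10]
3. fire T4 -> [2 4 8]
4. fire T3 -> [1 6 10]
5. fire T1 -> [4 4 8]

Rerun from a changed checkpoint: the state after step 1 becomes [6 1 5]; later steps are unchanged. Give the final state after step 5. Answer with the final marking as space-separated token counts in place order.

7 0 8

state after step 1 := [6 1 5]
2. fire T2 -> [5 0 8]
3. fire T4 -> [5 0 8]
4. fire T3 -> [4 2 10]
5. fire T1 -> [7 0 8]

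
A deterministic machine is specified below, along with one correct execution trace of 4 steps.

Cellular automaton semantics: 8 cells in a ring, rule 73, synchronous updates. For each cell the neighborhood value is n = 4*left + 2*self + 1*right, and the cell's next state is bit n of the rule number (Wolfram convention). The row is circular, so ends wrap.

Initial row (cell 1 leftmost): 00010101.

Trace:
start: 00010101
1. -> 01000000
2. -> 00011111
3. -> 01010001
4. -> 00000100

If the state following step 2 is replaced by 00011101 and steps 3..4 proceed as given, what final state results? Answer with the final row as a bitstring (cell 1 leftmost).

00000001

state after step 2 := 00011101
3. -> 01010100
4. -> 00000001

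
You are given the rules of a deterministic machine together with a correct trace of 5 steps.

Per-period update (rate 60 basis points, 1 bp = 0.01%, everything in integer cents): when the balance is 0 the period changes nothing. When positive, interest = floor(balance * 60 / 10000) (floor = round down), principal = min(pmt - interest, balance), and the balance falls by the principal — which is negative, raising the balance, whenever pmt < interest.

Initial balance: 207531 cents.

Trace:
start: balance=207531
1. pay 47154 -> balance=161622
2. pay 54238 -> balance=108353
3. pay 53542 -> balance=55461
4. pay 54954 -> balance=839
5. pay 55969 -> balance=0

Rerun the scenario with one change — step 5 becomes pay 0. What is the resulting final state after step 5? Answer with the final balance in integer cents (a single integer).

844

(re-executing from step 5 with the substitution; state before step 5: balance=839)
5. pay 0 -> balance=844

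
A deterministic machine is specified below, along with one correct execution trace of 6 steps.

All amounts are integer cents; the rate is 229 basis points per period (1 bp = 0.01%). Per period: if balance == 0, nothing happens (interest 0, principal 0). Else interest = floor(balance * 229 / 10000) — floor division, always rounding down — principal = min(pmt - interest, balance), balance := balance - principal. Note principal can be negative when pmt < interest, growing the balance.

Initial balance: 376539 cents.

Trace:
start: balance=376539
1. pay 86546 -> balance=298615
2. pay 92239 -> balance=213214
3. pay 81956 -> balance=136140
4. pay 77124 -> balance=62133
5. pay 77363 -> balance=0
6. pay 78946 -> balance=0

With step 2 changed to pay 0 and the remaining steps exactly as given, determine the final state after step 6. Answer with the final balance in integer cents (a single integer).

7912

(re-executing from step 2 with the substitution; state before step 2: balance=298615)
2. pay 0 -> balance=305453
3. pay 81956 -> balance=230491
4. pay 77124 -> balance=158645
5. pay 77363 -> balance=84914
6. pay 78946 -> balance=7912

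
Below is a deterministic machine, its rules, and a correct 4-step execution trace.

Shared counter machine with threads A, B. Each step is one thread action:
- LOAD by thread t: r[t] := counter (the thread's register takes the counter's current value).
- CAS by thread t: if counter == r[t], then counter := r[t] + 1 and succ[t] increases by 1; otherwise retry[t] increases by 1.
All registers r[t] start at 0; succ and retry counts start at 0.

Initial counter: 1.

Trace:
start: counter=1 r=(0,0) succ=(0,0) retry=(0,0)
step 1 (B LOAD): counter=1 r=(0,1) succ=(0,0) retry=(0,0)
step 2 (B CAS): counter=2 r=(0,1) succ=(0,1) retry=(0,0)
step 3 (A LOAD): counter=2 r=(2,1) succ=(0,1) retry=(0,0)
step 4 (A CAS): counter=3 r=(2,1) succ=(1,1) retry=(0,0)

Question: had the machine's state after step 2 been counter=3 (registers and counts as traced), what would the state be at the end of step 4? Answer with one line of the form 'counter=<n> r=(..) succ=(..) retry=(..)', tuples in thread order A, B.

state after step 2 := counter=3 r=(0,1) succ=(0,1) retry=(0,0)
step 3 (A LOAD): counter=3 r=(3,1) succ=(0,1) retry=(0,0)
step 4 (A CAS): counter=4 r=(3,1) succ=(1,1) retry=(0,0)

counter=4 r=(3,1) succ=(1,1) retry=(0,0)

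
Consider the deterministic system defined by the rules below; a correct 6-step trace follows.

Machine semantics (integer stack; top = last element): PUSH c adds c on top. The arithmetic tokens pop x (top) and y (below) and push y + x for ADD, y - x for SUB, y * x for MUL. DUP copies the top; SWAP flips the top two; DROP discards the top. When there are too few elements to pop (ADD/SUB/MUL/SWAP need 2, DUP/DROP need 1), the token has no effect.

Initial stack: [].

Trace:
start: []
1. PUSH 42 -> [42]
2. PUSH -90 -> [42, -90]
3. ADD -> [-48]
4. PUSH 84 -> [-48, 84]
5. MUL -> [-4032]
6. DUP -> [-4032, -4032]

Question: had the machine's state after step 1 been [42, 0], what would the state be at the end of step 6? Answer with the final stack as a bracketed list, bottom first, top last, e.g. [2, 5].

[42, -7560, -7560]

state after step 1 := [42, 0]
2. PUSH -90 -> [42, 0, -90]
3. ADD -> [42, -90]
4. PUSH 84 -> [42, -90, 84]
5. MUL -> [42, -7560]
6. DUP -> [42, -7560, -7560]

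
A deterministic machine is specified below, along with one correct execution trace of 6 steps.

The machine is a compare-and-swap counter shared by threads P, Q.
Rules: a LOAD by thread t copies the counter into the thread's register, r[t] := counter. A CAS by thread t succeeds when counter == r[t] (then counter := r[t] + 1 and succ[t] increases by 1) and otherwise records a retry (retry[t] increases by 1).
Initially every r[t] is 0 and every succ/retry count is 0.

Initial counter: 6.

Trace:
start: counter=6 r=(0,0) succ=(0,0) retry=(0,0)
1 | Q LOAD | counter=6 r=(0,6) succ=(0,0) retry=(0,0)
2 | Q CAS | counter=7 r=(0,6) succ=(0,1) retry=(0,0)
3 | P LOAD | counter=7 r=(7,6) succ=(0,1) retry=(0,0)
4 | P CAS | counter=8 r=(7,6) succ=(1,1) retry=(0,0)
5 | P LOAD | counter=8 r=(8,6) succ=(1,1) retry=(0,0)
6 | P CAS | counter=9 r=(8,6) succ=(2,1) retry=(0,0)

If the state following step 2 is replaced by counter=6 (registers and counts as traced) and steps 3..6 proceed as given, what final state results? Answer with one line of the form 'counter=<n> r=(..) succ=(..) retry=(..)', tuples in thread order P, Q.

counter=8 r=(7,6) succ=(2,1) retry=(0,0)

state after step 2 := counter=6 r=(0,6) succ=(0,1) retry=(0,0)
3 | P LOAD | counter=6 r=(6,6) succ=(0,1) retry=(0,0)
4 | P CAS | counter=7 r=(6,6) succ=(1,1) retry=(0,0)
5 | P LOAD | counter=7 r=(7,6) succ=(1,1) retry=(0,0)
6 | P CAS | counter=8 r=(7,6) succ=(2,1) retry=(0,0)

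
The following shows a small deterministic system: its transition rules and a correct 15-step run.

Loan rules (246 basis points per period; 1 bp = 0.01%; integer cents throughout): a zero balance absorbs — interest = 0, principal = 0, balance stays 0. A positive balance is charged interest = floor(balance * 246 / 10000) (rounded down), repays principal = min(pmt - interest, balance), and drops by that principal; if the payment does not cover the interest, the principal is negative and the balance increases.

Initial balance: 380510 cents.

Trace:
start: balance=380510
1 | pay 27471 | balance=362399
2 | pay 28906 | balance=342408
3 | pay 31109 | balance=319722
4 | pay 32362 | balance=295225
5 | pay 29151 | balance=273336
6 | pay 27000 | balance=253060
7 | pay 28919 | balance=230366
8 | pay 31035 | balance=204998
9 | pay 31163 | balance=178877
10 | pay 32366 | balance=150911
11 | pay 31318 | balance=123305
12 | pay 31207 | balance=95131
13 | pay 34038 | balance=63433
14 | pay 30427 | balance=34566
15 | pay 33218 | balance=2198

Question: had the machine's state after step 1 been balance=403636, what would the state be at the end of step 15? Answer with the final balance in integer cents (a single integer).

state after step 1 := balance=403636
2 | pay 28906 | balance=384659
3 | pay 31109 | balance=363012
4 | pay 32362 | balance=339580
5 | pay 29151 | balance=318782
6 | pay 27000 | balance=299624
7 | pay 28919 | balance=278075
8 | pay 31035 | balance=253880
9 | pay 31163 | balance=228962
10 | pay 32366 | balance=202228
11 | pay 31318 | balance=175884
12 | pay 31207 | balance=149003
13 | pay 34038 | balance=118630
14 | pay 30427 | balance=91121
15 | pay 33218 | balance=60144

60144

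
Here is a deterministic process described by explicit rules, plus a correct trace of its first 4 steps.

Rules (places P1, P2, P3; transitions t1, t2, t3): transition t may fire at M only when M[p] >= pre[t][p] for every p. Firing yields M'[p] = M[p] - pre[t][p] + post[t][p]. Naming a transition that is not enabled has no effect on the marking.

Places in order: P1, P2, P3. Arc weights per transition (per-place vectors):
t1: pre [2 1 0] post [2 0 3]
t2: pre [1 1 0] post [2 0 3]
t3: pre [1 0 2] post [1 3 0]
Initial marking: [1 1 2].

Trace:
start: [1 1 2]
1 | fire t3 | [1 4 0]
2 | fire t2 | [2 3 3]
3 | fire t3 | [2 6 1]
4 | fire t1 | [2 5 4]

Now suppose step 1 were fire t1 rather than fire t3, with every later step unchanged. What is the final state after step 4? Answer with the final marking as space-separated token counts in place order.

(re-executing from step 1 with the substitution; state before step 1: [1 1 2])
1 | fire t1 | [1 1 2]
2 | fire t2 | [2 0 5]
3 | fire t3 | [2 3 3]
4 | fire t1 | [2 2 6]

2 2 6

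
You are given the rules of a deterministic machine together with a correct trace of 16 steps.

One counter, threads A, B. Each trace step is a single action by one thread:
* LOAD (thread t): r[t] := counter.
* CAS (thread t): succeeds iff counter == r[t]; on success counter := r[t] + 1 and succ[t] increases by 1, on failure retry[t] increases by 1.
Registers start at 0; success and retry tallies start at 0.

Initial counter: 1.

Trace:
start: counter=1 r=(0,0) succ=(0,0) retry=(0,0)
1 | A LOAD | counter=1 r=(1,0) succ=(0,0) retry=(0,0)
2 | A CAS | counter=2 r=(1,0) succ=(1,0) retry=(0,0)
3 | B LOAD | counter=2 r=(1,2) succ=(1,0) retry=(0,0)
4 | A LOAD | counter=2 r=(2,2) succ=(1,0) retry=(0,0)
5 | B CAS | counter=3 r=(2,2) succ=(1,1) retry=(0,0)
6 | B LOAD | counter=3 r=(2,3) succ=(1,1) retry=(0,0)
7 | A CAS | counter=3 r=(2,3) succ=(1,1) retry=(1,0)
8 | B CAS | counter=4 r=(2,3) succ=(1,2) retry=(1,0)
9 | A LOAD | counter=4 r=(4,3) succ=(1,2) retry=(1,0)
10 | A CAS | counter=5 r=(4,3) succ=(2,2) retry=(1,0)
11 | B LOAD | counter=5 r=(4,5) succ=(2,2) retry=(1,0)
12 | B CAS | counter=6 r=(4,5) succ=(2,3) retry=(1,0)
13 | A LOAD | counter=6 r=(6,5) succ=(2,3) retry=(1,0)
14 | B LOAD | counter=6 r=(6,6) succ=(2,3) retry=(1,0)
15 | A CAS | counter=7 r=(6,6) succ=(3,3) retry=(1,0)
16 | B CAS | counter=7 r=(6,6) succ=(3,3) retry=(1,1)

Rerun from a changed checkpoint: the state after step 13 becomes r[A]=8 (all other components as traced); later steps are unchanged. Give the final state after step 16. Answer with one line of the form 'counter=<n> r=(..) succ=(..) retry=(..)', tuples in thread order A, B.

state after step 13 := counter=6 r=(8,5) succ=(2,3) retry=(1,0)
14 | B LOAD | counter=6 r=(8,6) succ=(2,3) retry=(1,0)
15 | A CAS | counter=6 r=(8,6) succ=(2,3) retry=(2,0)
16 | B CAS | counter=7 r=(8,6) succ=(2,4) retry=(2,0)

counter=7 r=(8,6) succ=(2,4) retry=(2,0)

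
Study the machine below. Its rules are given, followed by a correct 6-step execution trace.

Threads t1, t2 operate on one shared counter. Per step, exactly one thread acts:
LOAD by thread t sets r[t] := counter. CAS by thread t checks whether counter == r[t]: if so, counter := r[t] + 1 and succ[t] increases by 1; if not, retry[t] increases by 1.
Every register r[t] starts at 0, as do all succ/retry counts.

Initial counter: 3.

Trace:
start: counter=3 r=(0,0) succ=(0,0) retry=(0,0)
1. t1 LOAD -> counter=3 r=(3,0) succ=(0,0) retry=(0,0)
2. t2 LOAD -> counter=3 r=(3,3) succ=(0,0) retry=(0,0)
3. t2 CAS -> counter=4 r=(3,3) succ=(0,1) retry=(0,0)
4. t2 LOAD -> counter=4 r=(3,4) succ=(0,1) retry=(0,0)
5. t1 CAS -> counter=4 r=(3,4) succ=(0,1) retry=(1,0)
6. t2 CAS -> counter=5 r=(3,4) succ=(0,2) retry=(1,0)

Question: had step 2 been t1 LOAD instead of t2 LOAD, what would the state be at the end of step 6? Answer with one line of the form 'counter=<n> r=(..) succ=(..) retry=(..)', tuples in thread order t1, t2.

counter=4 r=(3,3) succ=(1,0) retry=(0,2)

(re-executing from step 2 with the substitution; state before step 2: counter=3 r=(3,0) succ=(0,0) retry=(0,0))
2. t1 LOAD -> counter=3 r=(3,0) succ=(0,0) retry=(0,0)
3. t2 CAS -> counter=3 r=(3,0) succ=(0,0) retry=(0,1)
4. t2 LOAD -> counter=3 r=(3,3) succ=(0,0) retry=(0,1)
5. t1 CAS -> counter=4 r=(3,3) succ=(1,0) retry=(0,1)
6. t2 CAS -> counter=4 r=(3,3) succ=(1,0) retry=(0,2)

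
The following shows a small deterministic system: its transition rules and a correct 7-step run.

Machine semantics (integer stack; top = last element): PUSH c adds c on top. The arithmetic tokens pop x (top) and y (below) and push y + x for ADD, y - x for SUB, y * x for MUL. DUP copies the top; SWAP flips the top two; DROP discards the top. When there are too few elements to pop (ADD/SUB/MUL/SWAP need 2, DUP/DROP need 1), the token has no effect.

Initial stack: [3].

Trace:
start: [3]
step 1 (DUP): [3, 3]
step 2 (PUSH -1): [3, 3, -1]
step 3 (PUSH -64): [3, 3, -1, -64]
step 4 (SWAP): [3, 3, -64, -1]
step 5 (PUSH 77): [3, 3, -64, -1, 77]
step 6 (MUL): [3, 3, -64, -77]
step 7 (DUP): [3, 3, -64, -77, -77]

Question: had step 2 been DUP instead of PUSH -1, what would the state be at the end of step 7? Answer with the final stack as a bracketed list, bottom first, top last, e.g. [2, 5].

(re-executing from step 2 with the substitution; state before step 2: [3, 3])
step 2 (DUP): [3, 3, 3]
step 3 (PUSH -64): [3, 3, 3, -64]
step 4 (SWAP): [3, 3, -64, 3]
step 5 (PUSH 77): [3, 3, -64, 3, 77]
step 6 (MUL): [3, 3, -64, 231]
step 7 (DUP): [3, 3, -64, 231, 231]

[3, 3, -64, 231, 231]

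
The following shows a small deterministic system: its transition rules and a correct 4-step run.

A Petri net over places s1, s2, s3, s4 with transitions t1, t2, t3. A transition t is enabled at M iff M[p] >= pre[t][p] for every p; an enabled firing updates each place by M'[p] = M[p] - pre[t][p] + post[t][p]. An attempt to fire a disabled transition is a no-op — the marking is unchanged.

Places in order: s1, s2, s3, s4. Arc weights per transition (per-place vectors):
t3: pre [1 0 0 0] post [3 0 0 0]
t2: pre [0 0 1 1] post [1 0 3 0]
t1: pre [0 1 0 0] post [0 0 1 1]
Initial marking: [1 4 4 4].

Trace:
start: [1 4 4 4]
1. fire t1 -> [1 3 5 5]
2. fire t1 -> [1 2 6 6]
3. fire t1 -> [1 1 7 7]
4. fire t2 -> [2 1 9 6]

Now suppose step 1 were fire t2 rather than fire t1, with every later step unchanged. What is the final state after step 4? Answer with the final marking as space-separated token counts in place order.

(re-executing from step 1 with the substitution; state before step 1: [1 4 4 4])
1. fire t2 -> [2 4 6 3]
2. fire t1 -> [2 3 7 4]
3. fire t1 -> [2 2 8 5]
4. fire t2 -> [3 2 10 4]

3 2 10 4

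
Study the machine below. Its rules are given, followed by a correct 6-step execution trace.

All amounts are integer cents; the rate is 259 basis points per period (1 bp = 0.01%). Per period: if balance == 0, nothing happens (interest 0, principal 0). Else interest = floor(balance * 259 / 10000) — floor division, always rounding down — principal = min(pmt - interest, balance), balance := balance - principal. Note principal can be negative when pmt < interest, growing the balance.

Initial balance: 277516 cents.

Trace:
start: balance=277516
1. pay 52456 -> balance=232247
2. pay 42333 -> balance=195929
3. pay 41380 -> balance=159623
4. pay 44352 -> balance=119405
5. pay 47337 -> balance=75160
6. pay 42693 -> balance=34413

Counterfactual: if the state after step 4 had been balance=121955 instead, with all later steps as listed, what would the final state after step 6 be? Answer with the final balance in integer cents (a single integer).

37097

state after step 4 := balance=121955
5. pay 47337 -> balance=77776
6. pay 42693 -> balance=37097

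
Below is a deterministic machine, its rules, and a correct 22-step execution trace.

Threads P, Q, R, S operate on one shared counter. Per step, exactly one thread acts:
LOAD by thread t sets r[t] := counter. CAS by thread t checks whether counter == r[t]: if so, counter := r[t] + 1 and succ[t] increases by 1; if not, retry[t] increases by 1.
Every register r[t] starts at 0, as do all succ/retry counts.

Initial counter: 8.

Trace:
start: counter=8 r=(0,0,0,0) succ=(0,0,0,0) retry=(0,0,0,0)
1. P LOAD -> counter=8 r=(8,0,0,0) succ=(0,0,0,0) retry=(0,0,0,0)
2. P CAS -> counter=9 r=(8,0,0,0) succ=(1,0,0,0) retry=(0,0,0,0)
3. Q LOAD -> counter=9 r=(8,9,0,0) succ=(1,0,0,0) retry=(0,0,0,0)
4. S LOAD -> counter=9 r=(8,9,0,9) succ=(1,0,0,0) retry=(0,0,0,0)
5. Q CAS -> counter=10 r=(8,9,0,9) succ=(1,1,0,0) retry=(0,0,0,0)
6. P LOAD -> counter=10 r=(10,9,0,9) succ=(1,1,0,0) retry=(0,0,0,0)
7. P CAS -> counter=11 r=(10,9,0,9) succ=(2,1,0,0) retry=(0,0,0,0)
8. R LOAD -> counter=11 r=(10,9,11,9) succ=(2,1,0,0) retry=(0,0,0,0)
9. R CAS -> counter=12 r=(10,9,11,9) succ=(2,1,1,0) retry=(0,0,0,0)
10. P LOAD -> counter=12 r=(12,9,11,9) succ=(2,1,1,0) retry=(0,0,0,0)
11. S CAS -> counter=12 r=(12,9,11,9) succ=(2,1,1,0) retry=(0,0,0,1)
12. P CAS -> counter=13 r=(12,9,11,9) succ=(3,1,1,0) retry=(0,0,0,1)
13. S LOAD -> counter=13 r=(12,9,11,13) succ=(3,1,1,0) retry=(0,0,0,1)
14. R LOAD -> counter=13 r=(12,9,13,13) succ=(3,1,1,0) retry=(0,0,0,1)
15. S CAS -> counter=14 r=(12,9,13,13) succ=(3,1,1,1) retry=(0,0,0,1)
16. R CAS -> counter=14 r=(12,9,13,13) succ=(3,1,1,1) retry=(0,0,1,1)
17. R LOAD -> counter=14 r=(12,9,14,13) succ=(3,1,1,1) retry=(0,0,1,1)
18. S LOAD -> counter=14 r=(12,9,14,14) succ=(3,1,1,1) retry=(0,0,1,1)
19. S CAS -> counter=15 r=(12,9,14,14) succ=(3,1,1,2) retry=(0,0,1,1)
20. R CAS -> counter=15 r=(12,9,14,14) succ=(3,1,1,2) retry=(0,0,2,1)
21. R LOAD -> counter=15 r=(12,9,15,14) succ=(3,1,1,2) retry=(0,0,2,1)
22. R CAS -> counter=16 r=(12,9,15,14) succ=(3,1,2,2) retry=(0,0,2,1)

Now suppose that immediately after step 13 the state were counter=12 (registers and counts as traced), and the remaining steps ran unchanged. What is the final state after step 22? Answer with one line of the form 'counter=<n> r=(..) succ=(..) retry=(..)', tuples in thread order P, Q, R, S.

state after step 13 := counter=12 r=(12,9,11,13) succ=(3,1,1,0) retry=(0,0,0,1)
14. R LOAD -> counter=12 r=(12,9,12,13) succ=(3,1,1,0) retry=(0,0,0,1)
15. S CAS -> counter=12 r=(12,9,12,13) succ=(3,1,1,0) retry=(0,0,0,2)
16. R CAS -> counter=13 r=(12,9,12,13) succ=(3,1,2,0) retry=(0,0,0,2)
17. R LOAD -> counter=13 r=(12,9,13,13) succ=(3,1,2,0) retry=(0,0,0,2)
18. S LOAD -> counter=13 r=(12,9,13,13) succ=(3,1,2,0) retry=(0,0,0,2)
19. S CAS -> counter=14 r=(12,9,13,13) succ=(3,1,2,1) retry=(0,0,0,2)
20. R CAS -> counter=14 r=(12,9,13,13) succ=(3,1,2,1) retry=(0,0,1,2)
21. R LOAD -> counter=14 r=(12,9,14,13) succ=(3,1,2,1) retry=(0,0,1,2)
22. R CAS -> counter=15 r=(12,9,14,13) succ=(3,1,3,1) retry=(0,0,1,2)

counter=15 r=(12,9,14,13) succ=(3,1,3,1) retry=(0,0,1,2)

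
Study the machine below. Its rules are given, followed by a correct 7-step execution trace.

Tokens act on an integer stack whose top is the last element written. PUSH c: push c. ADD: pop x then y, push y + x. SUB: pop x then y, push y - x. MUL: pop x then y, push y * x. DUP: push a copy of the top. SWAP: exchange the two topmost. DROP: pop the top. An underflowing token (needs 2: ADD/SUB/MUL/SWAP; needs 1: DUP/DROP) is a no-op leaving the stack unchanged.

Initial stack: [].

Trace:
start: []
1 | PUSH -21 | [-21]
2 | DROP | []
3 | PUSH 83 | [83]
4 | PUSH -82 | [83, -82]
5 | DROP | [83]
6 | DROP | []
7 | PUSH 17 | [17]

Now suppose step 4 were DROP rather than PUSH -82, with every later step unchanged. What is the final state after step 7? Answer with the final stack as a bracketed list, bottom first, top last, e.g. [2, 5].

[17]

(re-executing from step 4 with the substitution; state before step 4: [83])
4 | DROP | []
5 | DROP | []
6 | DROP | []
7 | PUSH 17 | [17]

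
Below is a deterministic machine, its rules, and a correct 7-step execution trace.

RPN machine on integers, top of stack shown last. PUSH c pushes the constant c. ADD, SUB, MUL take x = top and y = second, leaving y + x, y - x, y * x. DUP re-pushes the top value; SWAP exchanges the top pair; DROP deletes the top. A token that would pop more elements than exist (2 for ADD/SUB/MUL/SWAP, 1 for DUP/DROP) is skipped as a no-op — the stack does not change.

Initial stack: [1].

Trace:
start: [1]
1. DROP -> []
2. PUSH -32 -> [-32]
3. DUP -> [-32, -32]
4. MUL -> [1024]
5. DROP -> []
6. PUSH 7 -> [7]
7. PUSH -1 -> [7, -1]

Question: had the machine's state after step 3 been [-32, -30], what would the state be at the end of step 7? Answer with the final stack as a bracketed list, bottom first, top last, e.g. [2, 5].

[7, -1]

state after step 3 := [-32, -30]
4. MUL -> [960]
5. DROP -> []
6. PUSH 7 -> [7]
7. PUSH -1 -> [7, -1]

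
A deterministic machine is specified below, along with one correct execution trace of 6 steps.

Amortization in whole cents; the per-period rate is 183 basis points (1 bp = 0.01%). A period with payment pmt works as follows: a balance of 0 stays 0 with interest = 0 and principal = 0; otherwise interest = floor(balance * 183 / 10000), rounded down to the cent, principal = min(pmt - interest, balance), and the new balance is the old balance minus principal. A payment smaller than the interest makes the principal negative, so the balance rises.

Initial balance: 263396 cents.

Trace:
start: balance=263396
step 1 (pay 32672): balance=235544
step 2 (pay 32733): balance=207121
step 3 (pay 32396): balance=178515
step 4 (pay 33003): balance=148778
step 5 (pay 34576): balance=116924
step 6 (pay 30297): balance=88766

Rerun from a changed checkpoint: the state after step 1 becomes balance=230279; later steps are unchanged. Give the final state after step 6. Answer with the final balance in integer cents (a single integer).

state after step 1 := balance=230279
step 2 (pay 32733): balance=201760
step 3 (pay 32396): balance=173056
step 4 (pay 33003): balance=143219
step 5 (pay 34576): balance=111263
step 6 (pay 30297): balance=83002

83002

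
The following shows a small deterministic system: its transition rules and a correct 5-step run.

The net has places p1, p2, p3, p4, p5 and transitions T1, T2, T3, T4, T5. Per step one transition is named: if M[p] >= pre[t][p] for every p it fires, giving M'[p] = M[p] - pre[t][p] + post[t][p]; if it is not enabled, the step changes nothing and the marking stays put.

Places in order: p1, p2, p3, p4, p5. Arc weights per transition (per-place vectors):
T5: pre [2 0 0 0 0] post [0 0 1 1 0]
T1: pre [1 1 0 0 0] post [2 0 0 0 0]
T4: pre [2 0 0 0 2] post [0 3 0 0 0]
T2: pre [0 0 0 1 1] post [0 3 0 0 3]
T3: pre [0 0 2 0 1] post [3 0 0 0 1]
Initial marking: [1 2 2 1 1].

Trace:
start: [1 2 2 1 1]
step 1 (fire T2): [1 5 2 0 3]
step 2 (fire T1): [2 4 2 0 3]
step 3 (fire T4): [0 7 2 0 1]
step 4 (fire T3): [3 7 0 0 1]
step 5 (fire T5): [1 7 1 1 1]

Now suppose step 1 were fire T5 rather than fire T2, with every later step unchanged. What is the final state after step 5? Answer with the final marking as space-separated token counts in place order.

3 1 1 2 1

(re-executing from step 1 with the substitution; state before step 1: [1 2 2 1 1])
step 1 (fire T5): [1 2 2 1 1]
step 2 (fire T1): [2 1 2 1 1]
step 3 (fire T4): [2 1 2 1 1]
step 4 (fire T3): [5 1 0 1 1]
step 5 (fire T5): [3 1 1 2 1]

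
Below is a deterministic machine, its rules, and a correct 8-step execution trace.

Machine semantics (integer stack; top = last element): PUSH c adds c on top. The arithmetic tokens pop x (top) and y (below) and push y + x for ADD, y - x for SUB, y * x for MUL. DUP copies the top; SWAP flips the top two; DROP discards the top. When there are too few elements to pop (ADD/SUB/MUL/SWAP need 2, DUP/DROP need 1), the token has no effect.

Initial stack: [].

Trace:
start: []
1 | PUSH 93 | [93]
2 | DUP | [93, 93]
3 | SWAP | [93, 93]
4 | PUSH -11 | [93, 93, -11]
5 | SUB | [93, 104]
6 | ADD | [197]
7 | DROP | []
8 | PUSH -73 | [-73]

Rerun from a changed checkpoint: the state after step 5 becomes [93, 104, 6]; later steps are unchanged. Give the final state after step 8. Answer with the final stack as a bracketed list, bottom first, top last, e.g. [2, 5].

[93, -73]

state after step 5 := [93, 104, 6]
6 | ADD | [93, 110]
7 | DROP | [93]
8 | PUSH -73 | [93, -73]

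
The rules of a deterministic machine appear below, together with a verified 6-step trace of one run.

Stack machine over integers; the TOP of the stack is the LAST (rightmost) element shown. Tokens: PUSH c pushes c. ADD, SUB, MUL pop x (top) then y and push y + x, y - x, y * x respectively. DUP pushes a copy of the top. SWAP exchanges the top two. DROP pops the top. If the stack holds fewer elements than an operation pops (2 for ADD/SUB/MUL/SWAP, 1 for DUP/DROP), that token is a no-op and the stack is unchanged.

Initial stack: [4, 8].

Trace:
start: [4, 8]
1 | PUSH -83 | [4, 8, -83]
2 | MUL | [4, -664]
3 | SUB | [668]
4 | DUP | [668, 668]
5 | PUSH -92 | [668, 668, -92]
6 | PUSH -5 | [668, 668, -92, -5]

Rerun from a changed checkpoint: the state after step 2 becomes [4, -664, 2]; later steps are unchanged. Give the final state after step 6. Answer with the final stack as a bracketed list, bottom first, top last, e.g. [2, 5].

[4, -666, -666, -92, -5]

state after step 2 := [4, -664, 2]
3 | SUB | [4, -666]
4 | DUP | [4, -666, -666]
5 | PUSH -92 | [4, -666, -666, -92]
6 | PUSH -5 | [4, -666, -666, -92, -5]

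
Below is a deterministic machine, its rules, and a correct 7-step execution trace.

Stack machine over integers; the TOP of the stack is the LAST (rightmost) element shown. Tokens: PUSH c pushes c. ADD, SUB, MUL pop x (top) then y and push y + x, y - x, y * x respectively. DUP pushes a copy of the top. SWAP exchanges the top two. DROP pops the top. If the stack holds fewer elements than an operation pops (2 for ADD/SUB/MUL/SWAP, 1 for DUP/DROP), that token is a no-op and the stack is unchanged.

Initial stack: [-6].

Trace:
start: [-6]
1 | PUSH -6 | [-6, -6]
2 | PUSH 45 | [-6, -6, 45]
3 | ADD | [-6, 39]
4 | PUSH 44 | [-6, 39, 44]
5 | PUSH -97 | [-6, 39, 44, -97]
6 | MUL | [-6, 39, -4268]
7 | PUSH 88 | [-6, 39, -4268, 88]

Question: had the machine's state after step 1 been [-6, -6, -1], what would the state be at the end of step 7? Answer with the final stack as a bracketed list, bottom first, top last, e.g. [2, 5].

state after step 1 := [-6, -6, -1]
2 | PUSH 45 | [-6, -6, -1, 45]
3 | ADD | [-6, -6, 44]
4 | PUSH 44 | [-6, -6, 44, 44]
5 | PUSH -97 | [-6, -6, 44, 44, -97]
6 | MUL | [-6, -6, 44, -4268]
7 | PUSH 88 | [-6, -6, 44, -4268, 88]

[-6, -6, 44, -4268, 88]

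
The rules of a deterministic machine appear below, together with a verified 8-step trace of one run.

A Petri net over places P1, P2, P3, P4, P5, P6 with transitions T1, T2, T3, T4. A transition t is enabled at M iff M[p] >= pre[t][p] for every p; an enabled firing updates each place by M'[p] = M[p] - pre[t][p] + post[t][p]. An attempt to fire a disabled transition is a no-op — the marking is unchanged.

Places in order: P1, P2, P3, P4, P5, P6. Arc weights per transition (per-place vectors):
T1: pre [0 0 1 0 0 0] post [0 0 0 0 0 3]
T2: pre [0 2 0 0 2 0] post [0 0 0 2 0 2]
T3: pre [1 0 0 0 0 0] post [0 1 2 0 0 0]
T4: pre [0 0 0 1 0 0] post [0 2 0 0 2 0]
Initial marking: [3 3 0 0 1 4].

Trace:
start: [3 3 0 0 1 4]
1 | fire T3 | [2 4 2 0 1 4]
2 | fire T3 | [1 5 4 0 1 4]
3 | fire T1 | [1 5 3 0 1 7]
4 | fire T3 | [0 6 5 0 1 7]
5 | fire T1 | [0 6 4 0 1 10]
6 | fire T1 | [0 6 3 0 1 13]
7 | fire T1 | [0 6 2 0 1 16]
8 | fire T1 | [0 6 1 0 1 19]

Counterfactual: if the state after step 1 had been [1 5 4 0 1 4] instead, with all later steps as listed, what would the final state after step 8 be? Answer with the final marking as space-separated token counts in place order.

0 6 1 0 1 19

state after step 1 := [1 5 4 0 1 4]
2 | fire T3 | [0 6 6 0 1 4]
3 | fire T1 | [0 6 5 0 1 7]
4 | fire T3 | [0 6 5 0 1 7]
5 | fire T1 | [0 6 4 0 1 10]
6 | fire T1 | [0 6 3 0 1 13]
7 | fire T1 | [0 6 2 0 1 16]
8 | fire T1 | [0 6 1 0 1 19]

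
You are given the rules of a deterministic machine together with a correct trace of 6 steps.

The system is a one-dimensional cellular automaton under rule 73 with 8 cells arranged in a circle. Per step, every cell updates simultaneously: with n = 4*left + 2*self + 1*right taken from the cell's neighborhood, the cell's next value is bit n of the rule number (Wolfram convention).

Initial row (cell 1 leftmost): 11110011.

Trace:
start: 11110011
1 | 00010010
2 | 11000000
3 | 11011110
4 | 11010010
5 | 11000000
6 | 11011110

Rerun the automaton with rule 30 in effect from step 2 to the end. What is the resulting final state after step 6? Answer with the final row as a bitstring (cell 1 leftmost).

(re-executing steps 2..6 under rule 30; state before step 2: 00010010)
2 | 00111111
3 | 11100000
4 | 10010001
5 | 01111011
6 | 01000010

01000010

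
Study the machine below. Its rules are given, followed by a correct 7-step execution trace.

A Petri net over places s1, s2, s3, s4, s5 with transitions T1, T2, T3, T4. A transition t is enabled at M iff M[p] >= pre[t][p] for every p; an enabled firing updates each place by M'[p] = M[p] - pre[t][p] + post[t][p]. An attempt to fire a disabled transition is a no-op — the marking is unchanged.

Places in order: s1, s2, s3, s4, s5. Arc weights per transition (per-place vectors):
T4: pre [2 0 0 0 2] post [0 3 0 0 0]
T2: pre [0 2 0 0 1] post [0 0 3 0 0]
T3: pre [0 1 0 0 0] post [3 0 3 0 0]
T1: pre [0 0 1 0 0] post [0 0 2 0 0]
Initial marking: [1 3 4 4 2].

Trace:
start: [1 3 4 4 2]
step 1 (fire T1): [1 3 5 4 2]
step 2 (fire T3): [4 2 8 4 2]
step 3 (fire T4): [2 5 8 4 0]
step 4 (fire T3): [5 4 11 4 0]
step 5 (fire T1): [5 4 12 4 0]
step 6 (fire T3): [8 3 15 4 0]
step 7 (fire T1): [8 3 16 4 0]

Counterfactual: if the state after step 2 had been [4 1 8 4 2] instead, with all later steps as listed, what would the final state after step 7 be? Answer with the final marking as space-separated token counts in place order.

8 2 16 4 0

state after step 2 := [4 1 8 4 2]
step 3 (fire T4): [2 4 8 4 0]
step 4 (fire T3): [5 3 11 4 0]
step 5 (fire T1): [5 3 12 4 0]
step 6 (fire T3): [8 2 15 4 0]
step 7 (fire T1): [8 2 16 4 0]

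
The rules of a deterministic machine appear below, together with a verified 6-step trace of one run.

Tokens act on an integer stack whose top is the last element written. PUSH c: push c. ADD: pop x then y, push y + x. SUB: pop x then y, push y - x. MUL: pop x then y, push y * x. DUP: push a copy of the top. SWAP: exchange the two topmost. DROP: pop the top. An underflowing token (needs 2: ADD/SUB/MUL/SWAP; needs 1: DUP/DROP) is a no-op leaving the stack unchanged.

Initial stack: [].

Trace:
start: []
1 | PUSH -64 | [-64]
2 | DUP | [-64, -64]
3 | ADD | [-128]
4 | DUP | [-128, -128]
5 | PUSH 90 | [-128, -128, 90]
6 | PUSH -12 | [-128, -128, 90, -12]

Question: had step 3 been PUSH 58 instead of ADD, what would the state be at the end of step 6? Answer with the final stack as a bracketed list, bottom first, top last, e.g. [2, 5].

[-64, -64, 58, 58, 90, -12]

(re-executing from step 3 with the substitution; state before step 3: [-64, -64])
3 | PUSH 58 | [-64, -64, 58]
4 | DUP | [-64, -64, 58, 58]
5 | PUSH 90 | [-64, -64, 58, 58, 90]
6 | PUSH -12 | [-64, -64, 58, 58, 90, -12]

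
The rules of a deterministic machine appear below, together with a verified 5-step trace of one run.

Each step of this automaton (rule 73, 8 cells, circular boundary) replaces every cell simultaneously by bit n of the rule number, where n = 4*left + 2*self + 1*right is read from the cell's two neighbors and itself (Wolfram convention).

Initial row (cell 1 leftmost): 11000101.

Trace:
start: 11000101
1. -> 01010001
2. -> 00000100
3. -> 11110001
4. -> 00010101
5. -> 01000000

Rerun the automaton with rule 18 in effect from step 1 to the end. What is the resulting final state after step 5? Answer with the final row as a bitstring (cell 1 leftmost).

(re-executing steps 1..5 under rule 18; state before step 1: 11000101)
1. -> 00101000
2. -> 01000100
3. -> 10101010
4. -> 00000000
5. -> 00000000

00000000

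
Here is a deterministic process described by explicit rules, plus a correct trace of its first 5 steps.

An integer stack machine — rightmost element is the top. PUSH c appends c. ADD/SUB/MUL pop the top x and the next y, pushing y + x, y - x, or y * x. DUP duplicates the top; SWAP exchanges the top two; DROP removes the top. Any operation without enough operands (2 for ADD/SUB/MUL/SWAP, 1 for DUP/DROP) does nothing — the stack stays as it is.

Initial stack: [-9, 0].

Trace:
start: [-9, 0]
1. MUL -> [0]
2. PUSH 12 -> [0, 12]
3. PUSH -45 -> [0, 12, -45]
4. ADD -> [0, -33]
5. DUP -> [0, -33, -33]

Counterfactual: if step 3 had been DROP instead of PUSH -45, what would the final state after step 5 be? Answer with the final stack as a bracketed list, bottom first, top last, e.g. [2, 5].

[0, 0]

(re-executing from step 3 with the substitution; state before step 3: [0, 12])
3. DROP -> [0]
4. ADD -> [0]
5. DUP -> [0, 0]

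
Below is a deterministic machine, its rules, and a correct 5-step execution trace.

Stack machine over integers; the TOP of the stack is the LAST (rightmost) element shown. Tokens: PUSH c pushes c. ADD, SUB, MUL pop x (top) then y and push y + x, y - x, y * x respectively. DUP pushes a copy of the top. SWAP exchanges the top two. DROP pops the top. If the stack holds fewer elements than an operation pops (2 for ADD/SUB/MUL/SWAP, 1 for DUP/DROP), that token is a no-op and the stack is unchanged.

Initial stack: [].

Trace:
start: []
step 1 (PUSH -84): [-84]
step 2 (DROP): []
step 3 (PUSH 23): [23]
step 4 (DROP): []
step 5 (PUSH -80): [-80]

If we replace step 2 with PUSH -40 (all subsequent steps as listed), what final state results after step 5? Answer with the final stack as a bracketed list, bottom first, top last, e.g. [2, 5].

[-84, -40, -80]

(re-executing from step 2 with the substitution; state before step 2: [-84])
step 2 (PUSH -40): [-84, -40]
step 3 (PUSH 23): [-84, -40, 23]
step 4 (DROP): [-84, -40]
step 5 (PUSH -80): [-84, -40, -80]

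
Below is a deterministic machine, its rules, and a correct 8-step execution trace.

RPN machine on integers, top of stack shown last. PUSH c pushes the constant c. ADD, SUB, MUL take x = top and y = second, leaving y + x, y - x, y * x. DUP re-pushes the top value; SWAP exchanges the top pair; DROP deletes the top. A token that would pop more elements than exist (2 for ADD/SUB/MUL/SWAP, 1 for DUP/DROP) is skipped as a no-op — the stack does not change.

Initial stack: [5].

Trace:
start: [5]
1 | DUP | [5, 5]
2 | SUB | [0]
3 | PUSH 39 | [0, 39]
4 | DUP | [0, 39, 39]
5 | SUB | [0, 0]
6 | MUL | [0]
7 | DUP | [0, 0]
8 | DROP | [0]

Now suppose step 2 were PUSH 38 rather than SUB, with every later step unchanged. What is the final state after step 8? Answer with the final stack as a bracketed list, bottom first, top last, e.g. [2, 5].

(re-executing from step 2 with the substitution; state before step 2: [5, 5])
2 | PUSH 38 | [5, 5, 38]
3 | PUSH 39 | [5, 5, 38, 39]
4 | DUP | [5, 5, 38, 39, 39]
5 | SUB | [5, 5, 38, 0]
6 | MUL | [5, 5, 0]
7 | DUP | [5, 5, 0, 0]
8 | DROP | [5, 5, 0]

[5, 5, 0]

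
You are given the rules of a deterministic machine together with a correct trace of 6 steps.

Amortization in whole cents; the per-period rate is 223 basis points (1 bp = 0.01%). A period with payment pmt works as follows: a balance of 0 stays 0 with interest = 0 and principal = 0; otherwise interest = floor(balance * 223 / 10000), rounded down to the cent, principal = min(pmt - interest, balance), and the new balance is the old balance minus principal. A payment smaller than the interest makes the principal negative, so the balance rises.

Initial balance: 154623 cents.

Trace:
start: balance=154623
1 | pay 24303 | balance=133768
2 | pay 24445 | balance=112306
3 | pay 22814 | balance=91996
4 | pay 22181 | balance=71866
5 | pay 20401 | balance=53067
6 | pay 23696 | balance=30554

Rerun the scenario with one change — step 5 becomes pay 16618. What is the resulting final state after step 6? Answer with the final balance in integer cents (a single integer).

34421

(re-executing from step 5 with the substitution; state before step 5: balance=71866)
5 | pay 16618 | balance=56850
6 | pay 23696 | balance=34421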